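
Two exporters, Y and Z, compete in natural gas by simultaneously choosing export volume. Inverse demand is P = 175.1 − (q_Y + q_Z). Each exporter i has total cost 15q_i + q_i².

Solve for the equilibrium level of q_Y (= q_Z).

32.02

Exporter Y's profit: π = q_Y(175.1 − (q_Y + q_Z)) − 15q_Y − q_Y².
∂π/∂q_Y = 160.1 − 4q_Y − q_Z = 0, so q_Y = 40.025 − 0.25q_Z.
The game is symmetric, so in equilibrium q_Z = q_Y: the reaction function gives 1.25q_Y = 40.025, hence q_Y = 32.02.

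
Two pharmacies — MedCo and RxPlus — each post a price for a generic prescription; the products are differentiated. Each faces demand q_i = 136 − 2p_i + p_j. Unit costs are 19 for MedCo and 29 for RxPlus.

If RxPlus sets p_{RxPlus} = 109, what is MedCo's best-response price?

70.75

MedCo's profit: π = (p_{MedCo} − 19)(136 − 2p_{MedCo} + p_{RxPlus}).
∂π/∂p_{MedCo} = 174 − 4p_{MedCo} + p_{RxPlus} = 0 ⇒ p_{MedCo} = 43.5 + 0.25p_{RxPlus}.
At p_{RxPlus} = 109: p_{MedCo} = 43.5 + 0.25·109 = 70.75.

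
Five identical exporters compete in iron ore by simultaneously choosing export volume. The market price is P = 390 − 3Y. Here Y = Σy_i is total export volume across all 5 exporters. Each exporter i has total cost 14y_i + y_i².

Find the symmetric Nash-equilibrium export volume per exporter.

18.8

A representative exporter's profit is π_i = y_i(390 − 3Y) − 14y_i − y_i², with Y = y_i + Σ_{j≠i} y_j.
First-order condition: 376 − 8y_i − 3Σ_{j≠i} y_j = 0.
In a symmetric equilibrium every exporter chooses the same y, so Σ_{j≠i} y_j = 4y. The condition becomes 376 − 20y = 0, giving y = 376/20 = 18.8.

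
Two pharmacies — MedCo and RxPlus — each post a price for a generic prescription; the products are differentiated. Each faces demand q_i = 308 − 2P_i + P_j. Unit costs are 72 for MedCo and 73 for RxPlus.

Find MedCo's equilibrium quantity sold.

MedCo's profit: π = (P_{MedCo} − 72)(308 − 2P_{MedCo} + P_{RxPlus}).
∂π/∂P_{MedCo} = 452 − 4P_{MedCo} + P_{RxPlus} = 0 ⇒ P_{MedCo} = 113 + 0.25P_{RxPlus}.
Similarly P_{RxPlus} = 113.5 + 0.25P_{MedCo}.
Plugging P_{RxPlus} into MedCo's best response: P_{MedCo} = 113 + 0.25(113.5 + 0.25P_{MedCo}) ⇒ 0.9375P_{MedCo} = 141.375, so P_{MedCo} = 150.8.
Then P_{RxPlus} = 113.5 + 0.25·150.8 = 151.2.
q_{MedCo} = 308 − 2·150.8 + 151.2 = 157.6.

157.6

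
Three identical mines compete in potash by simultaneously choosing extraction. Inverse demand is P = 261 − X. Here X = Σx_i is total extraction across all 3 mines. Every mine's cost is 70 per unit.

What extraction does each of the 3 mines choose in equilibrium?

A representative mine's profit is π_i = x_i(261 − X) − 70x_i, with X = x_i + Σ_{j≠i} x_j.
First-order condition: 191 − 2x_i − Σ_{j≠i} x_j = 0.
With identical mines, set every x_j = x: then 191 − 2x − 2x = 0, i.e. x = 191/4 = 47.75.

47.75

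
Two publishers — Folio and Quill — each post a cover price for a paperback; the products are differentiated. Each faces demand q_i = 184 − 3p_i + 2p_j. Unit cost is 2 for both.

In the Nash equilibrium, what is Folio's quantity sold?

136.5

Folio's profit: π = (p_{Folio} − 2)(184 − 3p_{Folio} + 2p_{Quill}).
∂π/∂p_{Folio} = 190 − 6p_{Folio} + 2p_{Quill} = 0 ⇒ p_{Folio} = 95/3 + (1/3)p_{Quill}.
By symmetry p_{Quill} = p_{Folio}; substituting into the reaction function, (2/3)p_{Folio} = 95/3 and p_{Folio} = 47.5.
q_{Folio} = 184 − 3·47.5 + 2·47.5 = 136.5.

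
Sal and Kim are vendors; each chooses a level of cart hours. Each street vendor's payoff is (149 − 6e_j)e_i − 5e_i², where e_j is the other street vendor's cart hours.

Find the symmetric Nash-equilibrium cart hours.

Sal's payoff is (149 − 6e_K)e_S − 5e_S².
∂π/∂e_S = 149 − 6e_K − 10e_S = 0, so e_S = 14.9 − 0.6e_K.
By symmetry e_K = e_S; substituting into the reaction function, 1.6e_S = 14.9 and e_S = 9.3125.

9.3125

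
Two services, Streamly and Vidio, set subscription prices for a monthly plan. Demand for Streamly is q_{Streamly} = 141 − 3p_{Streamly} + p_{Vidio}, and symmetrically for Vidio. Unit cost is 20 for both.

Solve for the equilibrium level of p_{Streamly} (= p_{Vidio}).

Streamly's profit: π = (p_{Streamly} − 20)(141 − 3p_{Streamly} + p_{Vidio}).
∂π/∂p_{Streamly} = 201 − 6p_{Streamly} + p_{Vidio} = 0 ⇒ p_{Streamly} = 33.5 + (1/6)p_{Vidio}.
By symmetry p_{Vidio} = p_{Streamly}; substituting into the reaction function, (5/6)p_{Streamly} = 33.5 and p_{Streamly} = 40.2.

40.2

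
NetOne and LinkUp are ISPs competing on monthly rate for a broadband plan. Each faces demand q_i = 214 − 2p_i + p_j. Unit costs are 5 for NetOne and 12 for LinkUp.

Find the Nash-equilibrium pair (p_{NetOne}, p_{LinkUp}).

75.6, 78.4

NetOne's profit: π = (p_{NetOne} − 5)(214 − 2p_{NetOne} + p_{LinkUp}).
∂π/∂p_{NetOne} = 224 − 4p_{NetOne} + p_{LinkUp} = 0 ⇒ p_{NetOne} = 56 + 0.25p_{LinkUp}.
Similarly p_{LinkUp} = 59.5 + 0.25p_{NetOne}.
Plugging p_{LinkUp} into NetOne's best response: p_{NetOne} = 56 + 0.25(59.5 + 0.25p_{NetOne}) ⇒ 0.9375p_{NetOne} = 70.875, so p_{NetOne} = 75.6.
Then p_{LinkUp} = 59.5 + 0.25·75.6 = 78.4.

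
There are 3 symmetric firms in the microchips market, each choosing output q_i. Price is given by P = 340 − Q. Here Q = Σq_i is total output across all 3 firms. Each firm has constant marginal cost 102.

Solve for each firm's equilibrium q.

A representative firm's profit is π_i = q_i(340 − Q) − 102q_i, with Q = q_i + Σ_{j≠i} q_j.
First-order condition: 238 − 2q_i − Σ_{j≠i} q_j = 0.
Imposing symmetry (q_j = q for all j) turns Σ_{j≠i} q_j into 2q, so 238 = 4q and q = 59.5.

59.5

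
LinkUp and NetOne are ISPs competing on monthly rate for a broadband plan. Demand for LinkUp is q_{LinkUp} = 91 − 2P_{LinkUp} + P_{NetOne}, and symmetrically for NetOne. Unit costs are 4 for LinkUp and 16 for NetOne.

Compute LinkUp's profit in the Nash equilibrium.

LinkUp's profit: π = (P_{LinkUp} − 4)(91 − 2P_{LinkUp} + P_{NetOne}).
∂π/∂P_{LinkUp} = 99 − 4P_{LinkUp} + P_{NetOne} = 0 ⇒ P_{LinkUp} = 24.75 + 0.25P_{NetOne}.
Similarly P_{NetOne} = 30.75 + 0.25P_{LinkUp}.
Substituting the second reaction function into the first: P_{LinkUp} = 24.75 + 0.25(30.75 + 0.25P_{LinkUp}), which gives 0.9375P_{LinkUp} = 32.4375 ⇒ P_{LinkUp} = 34.6.
Then P_{NetOne} = 30.75 + 0.25·34.6 = 39.4.
q_{LinkUp} = 91 − 2·34.6 + 39.4 = 61.2.
Profit = (34.6 − 4)·61.2 = 1872.72.

1872.72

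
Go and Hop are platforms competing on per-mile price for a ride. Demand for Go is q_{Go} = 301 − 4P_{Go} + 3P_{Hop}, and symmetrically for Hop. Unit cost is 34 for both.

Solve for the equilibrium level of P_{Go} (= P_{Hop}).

Go's profit: π = (P_{Go} − 34)(301 − 4P_{Go} + 3P_{Hop}).
∂π/∂P_{Go} = 437 − 8P_{Go} + 3P_{Hop} = 0 ⇒ P_{Go} = 54.625 + 0.375P_{Hop}.
The game is symmetric, so in equilibrium P_{Hop} = P_{Go}: the reaction function gives 0.625P_{Go} = 54.625, hence P_{Go} = 87.4.

87.4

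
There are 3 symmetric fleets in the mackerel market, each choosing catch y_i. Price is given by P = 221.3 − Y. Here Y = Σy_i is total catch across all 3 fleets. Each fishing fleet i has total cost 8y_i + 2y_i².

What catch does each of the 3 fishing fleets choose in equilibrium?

26.6625

A representative fishing fleet's profit is π_i = y_i(221.3 − Y) − 8y_i − 2y_i², with Y = y_i + Σ_{j≠i} y_j.
First-order condition: 213.3 − 6y_i − Σ_{j≠i} y_j = 0.
With identical fishing fleets, set every y_j = y: then 213.3 − 6y − 2y = 0, i.e. y = 213.3/8 = 26.6625.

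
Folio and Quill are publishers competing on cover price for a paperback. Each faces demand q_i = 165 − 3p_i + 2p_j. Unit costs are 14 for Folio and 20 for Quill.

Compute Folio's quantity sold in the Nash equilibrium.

116.625

Folio's profit: π = (p_{Folio} − 14)(165 − 3p_{Folio} + 2p_{Quill}).
∂π/∂p_{Folio} = 207 − 6p_{Folio} + 2p_{Quill} = 0 ⇒ p_{Folio} = 34.5 + (1/3)p_{Quill}.
Similarly p_{Quill} = 37.5 + (1/3)p_{Folio}.
Solving the two reaction functions simultaneously: (1 − (1/3)(1/3))p_{Folio} = 34.5 + (1/3)·37.5, so (8/9)p_{Folio} = 47 and p_{Folio} = 52.875.
Then p_{Quill} = 37.5 + (1/3)·52.875 = 55.125.
q_{Folio} = 165 − 3·52.875 + 2·55.125 = 116.625.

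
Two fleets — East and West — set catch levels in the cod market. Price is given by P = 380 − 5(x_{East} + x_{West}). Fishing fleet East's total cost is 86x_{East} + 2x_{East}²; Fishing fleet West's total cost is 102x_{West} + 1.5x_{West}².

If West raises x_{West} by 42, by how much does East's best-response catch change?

Fishing fleet East's profit: π = x_{East}(380 − 5(x_{East} + x_{West})) − 86x_{East} − 2x_{East}².
∂π/∂x_{East} = 294 − 14x_{East} − 5x_{West} = 0, so x_{East} = 21 − (5/14)x_{West}.
The reaction-function slope is −5/14, so a 42-unit rise in x_{West} moves x_{East} by −5/14 × 42 = −15. East's best response falls — the actions are strategic substitutes.

-15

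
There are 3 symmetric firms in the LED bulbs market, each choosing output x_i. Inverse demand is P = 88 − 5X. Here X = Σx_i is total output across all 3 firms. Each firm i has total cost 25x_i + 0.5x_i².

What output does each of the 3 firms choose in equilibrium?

3

A representative firm's profit is π_i = x_i(88 − 5X) − 25x_i − 0.5x_i², with X = x_i + Σ_{j≠i} x_j.
First-order condition: 63 − 11x_i − 5Σ_{j≠i} x_j = 0.
In a symmetric equilibrium every firm chooses the same x, so Σ_{j≠i} x_j = 2x. The condition becomes 63 − 21x = 0, giving x = 63/21 = 3.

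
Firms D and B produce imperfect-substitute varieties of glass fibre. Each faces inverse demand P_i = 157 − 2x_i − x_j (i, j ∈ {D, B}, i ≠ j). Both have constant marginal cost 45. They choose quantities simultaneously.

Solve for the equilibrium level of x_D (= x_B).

Firm D's profit: π = x_D(157 − 2x_D − x_B) − 45x_D.
∂π/∂x_D = 112 − 4x_D − x_B = 0 ⇒ x_D = 28 − 0.25x_B.
The game is symmetric, so in equilibrium x_B = x_D: the reaction function gives 1.25x_D = 28, hence x_D = 22.4.

22.4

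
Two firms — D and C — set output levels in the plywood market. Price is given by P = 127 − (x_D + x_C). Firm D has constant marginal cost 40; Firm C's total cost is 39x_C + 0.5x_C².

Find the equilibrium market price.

74.6

Firm D's profit: π = x_D(127 − (x_D + x_C)) − 40x_D.
∂π/∂x_D = 87 − 2x_D − x_C = 0, so x_D = 43.5 − 0.5x_C.
For C: ∂π/∂x_C = 88 − 3x_C − x_D = 0 ⇒ x_C = 88/3 − (1/3)x_D.
Solving the two reaction functions simultaneously: (1 − (−0.5)(−1/3))x_D = 43.5 − 0.5·(88/3), so (5/6)x_D = 173/6 and x_D = 34.6.
Then x_C = 88/3 − (1/3)·34.6 = 17.8.
Equilibrium price: P = 127 − 52.4 = 74.6.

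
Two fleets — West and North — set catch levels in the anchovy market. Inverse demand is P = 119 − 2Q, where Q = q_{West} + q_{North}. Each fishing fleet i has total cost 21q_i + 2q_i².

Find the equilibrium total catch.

Fishing fleet West's profit: π = q_{West}(119 − 2(q_{West} + q_{North})) − 21q_{West} − 2q_{West}².
∂π/∂q_{West} = 98 − 8q_{West} − 2q_{North} = 0, so q_{West} = 12.25 − 0.25q_{North}.
Setting q_{West} = q_{North} in the reaction function: q_{West} = 12.25 − 0.25q_{West}, so q_{West} = 12.25 / 1.25 = 9.8.
Total catch: 9.8 + 9.8 = 19.6.

19.6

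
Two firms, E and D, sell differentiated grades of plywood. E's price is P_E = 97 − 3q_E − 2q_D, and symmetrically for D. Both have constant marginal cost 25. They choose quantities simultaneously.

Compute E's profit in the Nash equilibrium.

243

Firm E's profit: π = q_E(97 − 3q_E − 2q_D) − 25q_E.
∂π/∂q_E = 72 − 6q_E − 2q_D = 0 ⇒ q_E = 12 − (1/3)q_D.
By symmetry q_D = q_E; substituting into the reaction function, (4/3)q_E = 12 and q_E = 9.
P_E = 97 − 3·9 − 2·9 = 52.
Profit = (52 − 25)·9 = 243.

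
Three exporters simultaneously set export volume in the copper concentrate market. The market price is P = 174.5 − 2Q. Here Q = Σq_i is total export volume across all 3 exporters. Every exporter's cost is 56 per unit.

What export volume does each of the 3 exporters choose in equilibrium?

A representative exporter's profit is π_i = q_i(174.5 − 2Q) − 56q_i, with Q = q_i + Σ_{j≠i} q_j.
First-order condition: 118.5 − 4q_i − 2Σ_{j≠i} q_j = 0.
With identical exporters, set every q_j = q: then 118.5 − 4q − 4q = 0, i.e. q = 118.5/8 = 14.8125.

14.8125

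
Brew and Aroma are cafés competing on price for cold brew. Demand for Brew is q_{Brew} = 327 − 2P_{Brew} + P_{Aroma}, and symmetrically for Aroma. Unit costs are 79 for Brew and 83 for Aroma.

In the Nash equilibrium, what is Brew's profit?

13844.48

Brew's profit: π = (P_{Brew} − 79)(327 − 2P_{Brew} + P_{Aroma}).
∂π/∂P_{Brew} = 485 − 4P_{Brew} + P_{Aroma} = 0 ⇒ P_{Brew} = 121.25 + 0.25P_{Aroma}.
Similarly P_{Aroma} = 123.25 + 0.25P_{Brew}.
Substituting the second reaction function into the first: P_{Brew} = 121.25 + 0.25(123.25 + 0.25P_{Brew}), which gives 0.9375P_{Brew} = 152.0625 ⇒ P_{Brew} = 162.2.
Then P_{Aroma} = 123.25 + 0.25·162.2 = 163.8.
q_{Brew} = 327 − 2·162.2 + 163.8 = 166.4.
Profit = (162.2 − 79)·166.4 = 13844.48.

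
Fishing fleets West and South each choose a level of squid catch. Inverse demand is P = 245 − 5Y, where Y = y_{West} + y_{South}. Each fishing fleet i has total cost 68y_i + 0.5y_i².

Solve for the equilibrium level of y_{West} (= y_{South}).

Fishing fleet West's profit: π = y_{West}(245 − 5(y_{West} + y_{South})) − 68y_{West} − 0.5y_{West}².
∂π/∂y_{West} = 177 − 11y_{West} − 5y_{South} = 0, so y_{West} = 177/11 − (5/11)y_{South}.
The game is symmetric, so in equilibrium y_{South} = y_{West}: the reaction function gives (16/11)y_{West} = 177/11, hence y_{West} = 11.0625.

11.0625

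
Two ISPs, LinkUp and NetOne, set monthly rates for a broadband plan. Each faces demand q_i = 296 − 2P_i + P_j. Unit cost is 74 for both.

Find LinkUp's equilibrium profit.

LinkUp's profit: π = (P_{LinkUp} − 74)(296 − 2P_{LinkUp} + P_{NetOne}).
∂π/∂P_{LinkUp} = 444 − 4P_{LinkUp} + P_{NetOne} = 0 ⇒ P_{LinkUp} = 111 + 0.25P_{NetOne}.
The game is symmetric, so in equilibrium P_{NetOne} = P_{LinkUp}: the reaction function gives 0.75P_{LinkUp} = 111, hence P_{LinkUp} = 148.
q_{LinkUp} = 296 − 2·148 + 148 = 148.
Profit = (148 − 74)·148 = 10952.

10952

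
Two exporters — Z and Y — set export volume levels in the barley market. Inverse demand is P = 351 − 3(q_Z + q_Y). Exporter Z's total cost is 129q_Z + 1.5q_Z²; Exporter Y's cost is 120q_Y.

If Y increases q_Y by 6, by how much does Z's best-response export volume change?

-2

Exporter Z's profit: π = q_Z(351 − 3(q_Z + q_Y)) − 129q_Z − 1.5q_Z².
∂π/∂q_Z = 222 − 9q_Z − 3q_Y = 0, so q_Z = 74/3 − (1/3)q_Y.
The reaction-function slope is −1/3, so a 6-unit rise in q_Y moves q_Z by −1/3 × 6 = −2. Z's best response falls — the actions are strategic substitutes.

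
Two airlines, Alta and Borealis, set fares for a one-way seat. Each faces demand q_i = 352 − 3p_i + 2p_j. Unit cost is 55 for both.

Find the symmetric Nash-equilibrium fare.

129.25

Alta's profit: π = (p_{Alta} − 55)(352 − 3p_{Alta} + 2p_{Borealis}).
∂π/∂p_{Alta} = 517 − 6p_{Alta} + 2p_{Borealis} = 0 ⇒ p_{Alta} = 517/6 + (1/3)p_{Borealis}.
Setting p_{Alta} = p_{Borealis} in the reaction function: p_{Alta} = 517/6 + (1/3)p_{Alta}, so p_{Alta} = (517/6) / (2/3) = 129.25.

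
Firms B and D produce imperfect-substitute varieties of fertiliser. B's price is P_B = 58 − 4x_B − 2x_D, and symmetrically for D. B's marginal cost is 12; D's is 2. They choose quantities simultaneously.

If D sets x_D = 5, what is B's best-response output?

4.5

Firm B's profit: π = x_B(58 − 4x_B − 2x_D) − 12x_B.
∂π/∂x_B = 46 − 8x_B − 2x_D = 0 ⇒ x_B = 5.75 − 0.25x_D.
At x_D = 5: x_B = 5.75 − 0.25·5 = 4.5.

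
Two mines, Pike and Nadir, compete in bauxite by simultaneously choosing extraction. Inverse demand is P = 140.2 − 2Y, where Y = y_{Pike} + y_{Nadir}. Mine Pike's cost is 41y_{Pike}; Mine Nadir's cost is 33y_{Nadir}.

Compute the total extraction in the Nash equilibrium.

Mine Pike's profit: π = y_{Pike}(140.2 − 2(y_{Pike} + y_{Nadir})) − 41y_{Pike}.
∂π/∂y_{Pike} = 99.2 − 4y_{Pike} − 2y_{Nadir} = 0, so y_{Pike} = 24.8 − 0.5y_{Nadir}.
By the same steps for Nadir: y_{Nadir} = 26.8 − 0.5y_{Pike}.
Plugging y_{Nadir} into Pike's best response: y_{Pike} = 24.8 − 0.5(26.8 − 0.5y_{Pike}) ⇒ 0.75y_{Pike} = 11.4, so y_{Pike} = 15.2.
Then y_{Nadir} = 26.8 − 0.5·15.2 = 19.2.
Total extraction: 15.2 + 19.2 = 34.4.

34.4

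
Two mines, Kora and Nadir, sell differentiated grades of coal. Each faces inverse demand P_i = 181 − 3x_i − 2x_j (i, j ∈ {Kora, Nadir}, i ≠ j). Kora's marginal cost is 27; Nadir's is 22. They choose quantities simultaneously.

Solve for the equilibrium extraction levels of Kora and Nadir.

18.9375, 20.1875

Mine Kora's profit: π = x_{Kora}(181 − 3x_{Kora} − 2x_{Nadir}) − 27x_{Kora}.
∂π/∂x_{Kora} = 154 − 6x_{Kora} − 2x_{Nadir} = 0 ⇒ x_{Kora} = 77/3 − (1/3)x_{Nadir}.
Similarly x_{Nadir} = 26.5 − (1/3)x_{Kora}.
Solving the two reaction functions simultaneously: (1 − (−1/3)(−1/3))x_{Kora} = 77/3 − (1/3)·26.5, so (8/9)x_{Kora} = 101/6 and x_{Kora} = 18.9375.
Then x_{Nadir} = 26.5 − (1/3)·18.9375 = 20.1875.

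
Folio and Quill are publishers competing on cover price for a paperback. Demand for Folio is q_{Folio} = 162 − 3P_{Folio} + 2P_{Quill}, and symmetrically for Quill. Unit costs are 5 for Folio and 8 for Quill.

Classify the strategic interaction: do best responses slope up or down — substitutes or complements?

strategic complements

Folio's profit: π = (P_{Folio} − 5)(162 − 3P_{Folio} + 2P_{Quill}).
∂π/∂P_{Folio} = 177 − 6P_{Folio} + 2P_{Quill} = 0 ⇒ P_{Folio} = 29.5 + (1/3)P_{Quill}.
The best-response slope dP_{Folio}/dP_{Quill} = 1/3 > 0: the reaction function is upward-sloping, so the choices are strategic complements.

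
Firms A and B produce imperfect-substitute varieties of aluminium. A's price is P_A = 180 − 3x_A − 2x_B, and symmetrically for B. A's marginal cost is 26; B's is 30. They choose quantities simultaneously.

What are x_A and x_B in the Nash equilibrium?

19.5, 18.5

Firm A's profit: π = x_A(180 − 3x_A − 2x_B) − 26x_A.
∂π/∂x_A = 154 − 6x_A − 2x_B = 0 ⇒ x_A = 77/3 − (1/3)x_B.
Similarly x_B = 25 − (1/3)x_A.
Substituting the second reaction function into the first: x_A = 77/3 − (1/3)(25 − (1/3)x_A), which gives (8/9)x_A = 52/3 ⇒ x_A = 19.5.
Then x_B = 25 − (1/3)·19.5 = 18.5.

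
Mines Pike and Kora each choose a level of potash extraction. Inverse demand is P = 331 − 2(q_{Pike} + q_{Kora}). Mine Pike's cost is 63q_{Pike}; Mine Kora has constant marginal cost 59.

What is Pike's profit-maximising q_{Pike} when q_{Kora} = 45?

Mine Pike's profit: π = q_{Pike}(331 − 2(q_{Pike} + q_{Kora})) − 63q_{Pike}.
∂π/∂q_{Pike} = 268 − 4q_{Pike} − 2q_{Kora} = 0, so q_{Pike} = 67 − 0.5q_{Kora}.
At q_{Kora} = 45: q_{Pike} = 67 − 0.5·45 = 44.5.

44.5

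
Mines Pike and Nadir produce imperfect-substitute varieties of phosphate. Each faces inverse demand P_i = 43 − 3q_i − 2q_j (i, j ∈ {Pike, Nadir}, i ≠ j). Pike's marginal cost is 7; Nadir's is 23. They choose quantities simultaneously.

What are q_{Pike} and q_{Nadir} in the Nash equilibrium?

Mine Pike's profit: π = q_{Pike}(43 − 3q_{Pike} − 2q_{Nadir}) − 7q_{Pike}.
∂π/∂q_{Pike} = 36 − 6q_{Pike} − 2q_{Nadir} = 0 ⇒ q_{Pike} = 6 − (1/3)q_{Nadir}.
Similarly q_{Nadir} = 10/3 − (1/3)q_{Pike}.
Substituting the second reaction function into the first: q_{Pike} = 6 − (1/3)(10/3 − (1/3)q_{Pike}), which gives (8/9)q_{Pike} = 44/9 ⇒ q_{Pike} = 5.5.
Then q_{Nadir} = 10/3 − (1/3)·5.5 = 1.5.

5.5, 1.5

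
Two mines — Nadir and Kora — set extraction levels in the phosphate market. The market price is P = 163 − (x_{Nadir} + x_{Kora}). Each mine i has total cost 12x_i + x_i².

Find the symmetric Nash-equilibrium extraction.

Mine Nadir's profit: π = x_{Nadir}(163 − (x_{Nadir} + x_{Kora})) − 12x_{Nadir} − x_{Nadir}².
∂π/∂x_{Nadir} = 151 − 4x_{Nadir} − x_{Kora} = 0, so x_{Nadir} = 37.75 − 0.25x_{Kora}.
Setting x_{Nadir} = x_{Kora} in the reaction function: x_{Nadir} = 37.75 − 0.25x_{Nadir}, so x_{Nadir} = 37.75 / 1.25 = 30.2.

30.2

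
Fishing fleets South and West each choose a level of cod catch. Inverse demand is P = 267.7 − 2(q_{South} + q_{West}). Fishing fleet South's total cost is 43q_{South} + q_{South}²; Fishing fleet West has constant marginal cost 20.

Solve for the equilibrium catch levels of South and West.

Fishing fleet South's profit: π = q_{South}(267.7 − 2(q_{South} + q_{West})) − 43q_{South} − q_{South}².
∂π/∂q_{South} = 224.7 − 6q_{South} − 2q_{West} = 0, so q_{South} = 37.45 − (1/3)q_{West}.
For West: ∂π/∂q_{West} = 247.7 − 4q_{West} − 2q_{South} = 0 ⇒ q_{West} = 61.925 − 0.5q_{South}.
Solving the two reaction functions simultaneously: (1 − (−1/3)(−0.5))q_{South} = 37.45 − (1/3)·61.925, so (5/6)q_{South} = 2017/120 and q_{South} = 20.17.
Then q_{West} = 61.925 − 0.5·20.17 = 51.84.

20.17, 51.84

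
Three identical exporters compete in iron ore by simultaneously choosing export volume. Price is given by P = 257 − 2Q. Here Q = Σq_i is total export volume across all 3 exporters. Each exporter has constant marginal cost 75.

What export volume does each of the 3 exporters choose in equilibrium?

22.75

A representative exporter's profit is π_i = q_i(257 − 2Q) − 75q_i, with Q = q_i + Σ_{j≠i} q_j.
First-order condition: 182 − 4q_i − 2Σ_{j≠i} q_j = 0.
Imposing symmetry (q_j = q for all j) turns Σ_{j≠i} q_j into 2q, so 182 = 8q and q = 22.75.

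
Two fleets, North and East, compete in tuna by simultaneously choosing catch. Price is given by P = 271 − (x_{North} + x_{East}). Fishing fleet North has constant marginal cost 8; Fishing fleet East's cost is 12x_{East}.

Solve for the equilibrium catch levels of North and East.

89, 85

Fishing fleet North's profit: π = x_{North}(271 − (x_{North} + x_{East})) − 8x_{North}.
∂π/∂x_{North} = 263 − 2x_{North} − x_{East} = 0, so x_{North} = 131.5 − 0.5x_{East}.
By the same steps for East: x_{East} = 129.5 − 0.5x_{North}.
Plugging x_{East} into North's best response: x_{North} = 131.5 − 0.5(129.5 − 0.5x_{North}) ⇒ 0.75x_{North} = 66.75, so x_{North} = 89.
Then x_{East} = 129.5 − 0.5·89 = 85.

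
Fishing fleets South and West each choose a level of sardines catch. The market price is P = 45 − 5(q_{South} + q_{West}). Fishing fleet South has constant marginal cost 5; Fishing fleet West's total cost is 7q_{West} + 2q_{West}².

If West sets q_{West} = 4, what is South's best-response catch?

2

Fishing fleet South's profit: π = q_{South}(45 − 5(q_{South} + q_{West})) − 5q_{South}.
∂π/∂q_{South} = 40 − 10q_{South} − 5q_{West} = 0, so q_{South} = 4 − 0.5q_{West}.
At q_{West} = 4: q_{South} = 4 − 0.5·4 = 2.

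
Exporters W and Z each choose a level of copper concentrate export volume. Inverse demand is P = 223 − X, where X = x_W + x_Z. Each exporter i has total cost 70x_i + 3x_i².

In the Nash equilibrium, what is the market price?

Exporter W's profit: π = x_W(223 − (x_W + x_Z)) − 70x_W − 3x_W².
∂π/∂x_W = 153 − 8x_W − x_Z = 0, so x_W = 19.125 − 0.125x_Z.
The game is symmetric, so in equilibrium x_Z = x_W: the reaction function gives 1.125x_W = 19.125, hence x_W = 17.
Equilibrium price: P = 223 − 34 = 189.

189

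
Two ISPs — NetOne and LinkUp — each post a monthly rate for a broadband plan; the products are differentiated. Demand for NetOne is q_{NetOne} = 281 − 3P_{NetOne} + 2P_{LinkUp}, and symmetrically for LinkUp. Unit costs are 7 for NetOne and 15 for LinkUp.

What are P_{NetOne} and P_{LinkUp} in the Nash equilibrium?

NetOne's profit: π = (P_{NetOne} − 7)(281 − 3P_{NetOne} + 2P_{LinkUp}).
∂π/∂P_{NetOne} = 302 − 6P_{NetOne} + 2P_{LinkUp} = 0 ⇒ P_{NetOne} = 151/3 + (1/3)P_{LinkUp}.
Similarly P_{LinkUp} = 163/3 + (1/3)P_{NetOne}.
Plugging P_{LinkUp} into NetOne's best response: P_{NetOne} = 151/3 + (1/3)(163/3 + (1/3)P_{NetOne}) ⇒ (8/9)P_{NetOne} = 616/9, so P_{NetOne} = 77.
Then P_{LinkUp} = 163/3 + (1/3)·77 = 80.

77, 80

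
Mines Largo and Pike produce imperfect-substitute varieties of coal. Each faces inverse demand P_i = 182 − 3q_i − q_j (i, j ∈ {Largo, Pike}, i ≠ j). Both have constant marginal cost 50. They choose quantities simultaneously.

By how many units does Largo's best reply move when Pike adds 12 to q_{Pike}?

-2

Mine Largo's profit: π = q_{Largo}(182 − 3q_{Largo} − q_{Pike}) − 50q_{Largo}.
∂π/∂q_{Largo} = 132 − 6q_{Largo} − q_{Pike} = 0 ⇒ q_{Largo} = 22 − (1/6)q_{Pike}.
The reaction-function slope is −1/6, so a 12-unit rise in q_{Pike} moves q_{Largo} by −1/6 × 12 = −2. Largo's best response falls — the actions are strategic substitutes.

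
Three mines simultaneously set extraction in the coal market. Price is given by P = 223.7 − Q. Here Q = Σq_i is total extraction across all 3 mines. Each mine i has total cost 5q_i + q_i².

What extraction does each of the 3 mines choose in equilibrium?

A representative mine's profit is π_i = q_i(223.7 − Q) − 5q_i − q_i², with Q = q_i + Σ_{j≠i} q_j.
First-order condition: 218.7 − 4q_i − Σ_{j≠i} q_j = 0.
Imposing symmetry (q_j = q for all j) turns Σ_{j≠i} q_j into 2q, so 218.7 = 6q and q = 36.45.

36.45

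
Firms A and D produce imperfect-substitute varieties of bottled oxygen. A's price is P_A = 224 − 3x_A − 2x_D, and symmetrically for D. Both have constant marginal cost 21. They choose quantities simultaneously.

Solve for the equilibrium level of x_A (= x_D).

Firm A's profit: π = x_A(224 − 3x_A − 2x_D) − 21x_A.
∂π/∂x_A = 203 − 6x_A − 2x_D = 0 ⇒ x_A = 203/6 − (1/3)x_D.
Setting x_A = x_D in the reaction function: x_A = 203/6 − (1/3)x_A, so x_A = (203/6) / (4/3) = 25.375.

25.375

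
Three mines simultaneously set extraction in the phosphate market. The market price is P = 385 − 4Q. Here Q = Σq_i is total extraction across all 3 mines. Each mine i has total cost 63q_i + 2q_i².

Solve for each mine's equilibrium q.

16.1

A representative mine's profit is π_i = q_i(385 − 4Q) − 63q_i − 2q_i², with Q = q_i + Σ_{j≠i} q_j.
First-order condition: 322 − 12q_i − 4Σ_{j≠i} q_j = 0.
Imposing symmetry (q_j = q for all j) turns Σ_{j≠i} q_j into 2q, so 322 = 20q and q = 16.1.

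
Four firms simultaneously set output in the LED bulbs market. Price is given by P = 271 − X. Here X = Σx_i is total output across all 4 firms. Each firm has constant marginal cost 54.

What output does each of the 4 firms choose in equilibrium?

A representative firm's profit is π_i = x_i(271 − X) − 54x_i, with X = x_i + Σ_{j≠i} x_j.
First-order condition: 217 − 2x_i − Σ_{j≠i} x_j = 0.
Imposing symmetry (x_j = x for all j) turns Σ_{j≠i} x_j into 3x, so 217 = 5x and x = 43.4.

43.4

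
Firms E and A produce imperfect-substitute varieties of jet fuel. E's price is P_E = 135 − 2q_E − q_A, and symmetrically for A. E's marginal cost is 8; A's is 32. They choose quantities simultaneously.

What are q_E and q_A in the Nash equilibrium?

27, 19

Firm E's profit: π = q_E(135 − 2q_E − q_A) − 8q_E.
∂π/∂q_E = 127 − 4q_E − q_A = 0 ⇒ q_E = 31.75 − 0.25q_A.
Similarly q_A = 25.75 − 0.25q_E.
Substituting the second reaction function into the first: q_E = 31.75 − 0.25(25.75 − 0.25q_E), which gives 0.9375q_E = 25.3125 ⇒ q_E = 27.
Then q_A = 25.75 − 0.25·27 = 19.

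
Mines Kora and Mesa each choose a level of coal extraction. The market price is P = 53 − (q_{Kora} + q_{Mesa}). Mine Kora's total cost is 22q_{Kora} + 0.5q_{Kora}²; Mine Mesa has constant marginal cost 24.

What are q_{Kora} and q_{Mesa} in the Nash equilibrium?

Mine Kora's profit: π = q_{Kora}(53 − (q_{Kora} + q_{Mesa})) − 22q_{Kora} − 0.5q_{Kora}².
∂π/∂q_{Kora} = 31 − 3q_{Kora} − q_{Mesa} = 0, so q_{Kora} = 31/3 − (1/3)q_{Mesa}.
For Mesa: ∂π/∂q_{Mesa} = 29 − 2q_{Mesa} − q_{Kora} = 0 ⇒ q_{Mesa} = 14.5 − 0.5q_{Kora}.
Substituting the second reaction function into the first: q_{Kora} = 31/3 − (1/3)(14.5 − 0.5q_{Kora}), which gives (5/6)q_{Kora} = 5.5 ⇒ q_{Kora} = 6.6.
Then q_{Mesa} = 14.5 − 0.5·6.6 = 11.2.

6.6, 11.2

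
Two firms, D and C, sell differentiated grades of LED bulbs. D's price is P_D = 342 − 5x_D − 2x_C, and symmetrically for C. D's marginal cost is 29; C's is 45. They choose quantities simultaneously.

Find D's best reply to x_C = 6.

30.1

Firm D's profit: π = x_D(342 − 5x_D − 2x_C) − 29x_D.
∂π/∂x_D = 313 − 10x_D − 2x_C = 0 ⇒ x_D = 31.3 − 0.2x_C.
At x_C = 6: x_D = 31.3 − 0.2·6 = 30.1.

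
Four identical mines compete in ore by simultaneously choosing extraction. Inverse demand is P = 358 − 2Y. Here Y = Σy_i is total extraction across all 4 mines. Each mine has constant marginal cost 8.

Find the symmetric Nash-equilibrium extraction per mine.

35

A representative mine's profit is π_i = y_i(358 − 2Y) − 8y_i, with Y = y_i + Σ_{j≠i} y_j.
First-order condition: 350 − 4y_i − 2Σ_{j≠i} y_j = 0.
In a symmetric equilibrium every mine chooses the same y, so Σ_{j≠i} y_j = 3y. The condition becomes 350 − 10y = 0, giving y = 350/10 = 35.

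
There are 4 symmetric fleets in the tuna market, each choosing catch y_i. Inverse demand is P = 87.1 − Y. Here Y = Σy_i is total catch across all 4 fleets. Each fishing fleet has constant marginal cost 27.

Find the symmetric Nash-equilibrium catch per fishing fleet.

12.02

A representative fishing fleet's profit is π_i = y_i(87.1 − Y) − 27y_i, with Y = y_i + Σ_{j≠i} y_j.
First-order condition: 60.1 − 2y_i − Σ_{j≠i} y_j = 0.
In a symmetric equilibrium every fishing fleet chooses the same y, so Σ_{j≠i} y_j = 3y. The condition becomes 60.1 − 5y = 0, giving y = 60.1/5 = 12.02.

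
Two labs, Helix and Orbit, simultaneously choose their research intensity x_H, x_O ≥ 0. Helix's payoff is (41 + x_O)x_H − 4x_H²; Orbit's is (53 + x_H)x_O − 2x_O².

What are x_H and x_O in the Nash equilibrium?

7, 15

Expanding Helix's payoff: 41x_H + x_Ox_H − 4x_H².
∂π/∂x_H = 41 + x_O − 8x_H = 0, so x_H = 5.125 + 0.125x_O.
Likewise for Orbit: x_O = 13.25 + 0.25x_H.
Solving the two reaction functions simultaneously: (1 − (0.125)(0.25))x_H = 5.125 + 0.125·13.25, so (31/32)x_H = 217/32 and x_H = 7.
Then x_O = 13.25 + 0.25·7 = 15.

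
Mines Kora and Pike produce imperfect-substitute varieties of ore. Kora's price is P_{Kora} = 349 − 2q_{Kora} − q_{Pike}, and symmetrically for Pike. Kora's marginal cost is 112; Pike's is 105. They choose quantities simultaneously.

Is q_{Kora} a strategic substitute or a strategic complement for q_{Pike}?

strategic substitutes

Mine Kora's profit: π = q_{Kora}(349 − 2q_{Kora} − q_{Pike}) − 112q_{Kora}.
∂π/∂q_{Kora} = 237 − 4q_{Kora} − q_{Pike} = 0 ⇒ q_{Kora} = 59.25 − 0.25q_{Pike}.
The best-response slope dq_{Kora}/dq_{Pike} = −0.25 < 0: the reaction function is downward-sloping, so the choices are strategic substitutes.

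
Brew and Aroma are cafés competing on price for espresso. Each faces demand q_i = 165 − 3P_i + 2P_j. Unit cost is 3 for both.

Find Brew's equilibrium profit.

4920.75

Brew's profit: π = (P_{Brew} − 3)(165 − 3P_{Brew} + 2P_{Aroma}).
∂π/∂P_{Brew} = 174 − 6P_{Brew} + 2P_{Aroma} = 0 ⇒ P_{Brew} = 29 + (1/3)P_{Aroma}.
By symmetry P_{Aroma} = P_{Brew}; substituting into the reaction function, (2/3)P_{Brew} = 29 and P_{Brew} = 43.5.
q_{Brew} = 165 − 3·43.5 + 2·43.5 = 121.5.
Profit = (43.5 − 3)·121.5 = 4920.75.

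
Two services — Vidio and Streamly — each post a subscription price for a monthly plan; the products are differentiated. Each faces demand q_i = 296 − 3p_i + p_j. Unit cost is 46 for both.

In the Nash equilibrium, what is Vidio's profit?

4993.92

Vidio's profit: π = (p_{Vidio} − 46)(296 − 3p_{Vidio} + p_{Streamly}).
∂π/∂p_{Vidio} = 434 − 6p_{Vidio} + p_{Streamly} = 0 ⇒ p_{Vidio} = 217/3 + (1/6)p_{Streamly}.
Setting p_{Vidio} = p_{Streamly} in the reaction function: p_{Vidio} = 217/3 + (1/6)p_{Vidio}, so p_{Vidio} = (217/3) / (5/6) = 86.8.
q_{Vidio} = 296 − 3·86.8 + 86.8 = 122.4.
Profit = (86.8 − 46)·122.4 = 4993.92.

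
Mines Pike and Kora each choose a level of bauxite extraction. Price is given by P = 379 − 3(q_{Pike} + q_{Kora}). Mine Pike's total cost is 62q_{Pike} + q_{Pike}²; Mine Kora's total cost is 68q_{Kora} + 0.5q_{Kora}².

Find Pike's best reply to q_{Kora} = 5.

37.75

Mine Pike's profit: π = q_{Pike}(379 − 3(q_{Pike} + q_{Kora})) − 62q_{Pike} − q_{Pike}².
∂π/∂q_{Pike} = 317 − 8q_{Pike} − 3q_{Kora} = 0, so q_{Pike} = 39.625 − 0.375q_{Kora}.
At q_{Kora} = 5: q_{Pike} = 39.625 − 0.375·5 = 37.75.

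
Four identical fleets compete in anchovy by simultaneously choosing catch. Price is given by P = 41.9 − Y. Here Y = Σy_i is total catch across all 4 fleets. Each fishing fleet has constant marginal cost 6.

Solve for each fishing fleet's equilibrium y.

7.18

A representative fishing fleet's profit is π_i = y_i(41.9 − Y) − 6y_i, with Y = y_i + Σ_{j≠i} y_j.
First-order condition: 35.9 − 2y_i − Σ_{j≠i} y_j = 0.
Imposing symmetry (y_j = y for all j) turns Σ_{j≠i} y_j into 3y, so 35.9 = 5y and y = 7.18.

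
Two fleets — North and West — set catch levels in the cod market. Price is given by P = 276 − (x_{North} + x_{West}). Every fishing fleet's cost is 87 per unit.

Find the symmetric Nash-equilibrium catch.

63

Fishing fleet North's profit: π = x_{North}(276 − (x_{North} + x_{West})) − 87x_{North}.
∂π/∂x_{North} = 189 − 2x_{North} − x_{West} = 0, so x_{North} = 94.5 − 0.5x_{West}.
Setting x_{North} = x_{West} in the reaction function: x_{North} = 94.5 − 0.5x_{North}, so x_{North} = 94.5 / 1.5 = 63.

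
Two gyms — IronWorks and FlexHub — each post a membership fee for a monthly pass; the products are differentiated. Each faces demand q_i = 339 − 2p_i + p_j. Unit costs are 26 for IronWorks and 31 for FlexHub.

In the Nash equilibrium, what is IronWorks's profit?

IronWorks's profit: π = (p_{IronWorks} − 26)(339 − 2p_{IronWorks} + p_{FlexHub}).
∂π/∂p_{IronWorks} = 391 − 4p_{IronWorks} + p_{FlexHub} = 0 ⇒ p_{IronWorks} = 97.75 + 0.25p_{FlexHub}.
Similarly p_{FlexHub} = 100.25 + 0.25p_{IronWorks}.
Plugging p_{FlexHub} into IronWorks's best response: p_{IronWorks} = 97.75 + 0.25(100.25 + 0.25p_{IronWorks}) ⇒ 0.9375p_{IronWorks} = 122.8125, so p_{IronWorks} = 131.
Then p_{FlexHub} = 100.25 + 0.25·131 = 133.
q_{IronWorks} = 339 − 2·131 + 133 = 210.
Profit = (131 − 26)·210 = 22050.

22050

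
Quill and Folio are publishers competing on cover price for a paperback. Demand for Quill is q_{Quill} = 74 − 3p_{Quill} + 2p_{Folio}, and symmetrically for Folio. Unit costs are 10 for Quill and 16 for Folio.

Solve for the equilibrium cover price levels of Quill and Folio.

Quill's profit: π = (p_{Quill} − 10)(74 − 3p_{Quill} + 2p_{Folio}).
∂π/∂p_{Quill} = 104 − 6p_{Quill} + 2p_{Folio} = 0 ⇒ p_{Quill} = 52/3 + (1/3)p_{Folio}.
Similarly p_{Folio} = 61/3 + (1/3)p_{Quill}.
Plugging p_{Folio} into Quill's best response: p_{Quill} = 52/3 + (1/3)(61/3 + (1/3)p_{Quill}) ⇒ (8/9)p_{Quill} = 217/9, so p_{Quill} = 27.125.
Then p_{Folio} = 61/3 + (1/3)·27.125 = 29.375.

27.125, 29.375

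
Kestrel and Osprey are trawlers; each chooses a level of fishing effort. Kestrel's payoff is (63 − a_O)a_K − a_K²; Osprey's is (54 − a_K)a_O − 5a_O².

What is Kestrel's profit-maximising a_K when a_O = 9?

Expanding Kestrel's payoff: 63a_K − a_Oa_K − a_K².
∂π/∂a_K = 63 − a_O − 2a_K = 0, so a_K = 31.5 − 0.5a_O.
At a_O = 9: a_K = 31.5 − 0.5·9 = 27.

27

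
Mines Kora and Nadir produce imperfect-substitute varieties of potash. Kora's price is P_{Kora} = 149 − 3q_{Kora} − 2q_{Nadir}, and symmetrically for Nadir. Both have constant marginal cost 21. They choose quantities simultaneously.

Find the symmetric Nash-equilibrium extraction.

Mine Kora's profit: π = q_{Kora}(149 − 3q_{Kora} − 2q_{Nadir}) − 21q_{Kora}.
∂π/∂q_{Kora} = 128 − 6q_{Kora} − 2q_{Nadir} = 0 ⇒ q_{Kora} = 64/3 − (1/3)q_{Nadir}.
Setting q_{Kora} = q_{Nadir} in the reaction function: q_{Kora} = 64/3 − (1/3)q_{Kora}, so q_{Kora} = (64/3) / (4/3) = 16.

16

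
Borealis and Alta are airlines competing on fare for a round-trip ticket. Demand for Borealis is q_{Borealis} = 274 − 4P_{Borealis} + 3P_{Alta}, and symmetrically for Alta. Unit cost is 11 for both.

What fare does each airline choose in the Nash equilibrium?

Borealis's profit: π = (P_{Borealis} − 11)(274 − 4P_{Borealis} + 3P_{Alta}).
∂π/∂P_{Borealis} = 318 − 8P_{Borealis} + 3P_{Alta} = 0 ⇒ P_{Borealis} = 39.75 + 0.375P_{Alta}.
The game is symmetric, so in equilibrium P_{Alta} = P_{Borealis}: the reaction function gives 0.625P_{Borealis} = 39.75, hence P_{Borealis} = 63.6.

63.6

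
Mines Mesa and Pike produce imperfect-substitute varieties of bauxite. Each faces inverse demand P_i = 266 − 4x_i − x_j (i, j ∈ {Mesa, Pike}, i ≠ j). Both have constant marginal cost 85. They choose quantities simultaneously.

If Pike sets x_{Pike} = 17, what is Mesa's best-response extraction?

Mine Mesa's profit: π = x_{Mesa}(266 − 4x_{Mesa} − x_{Pike}) − 85x_{Mesa}.
∂π/∂x_{Mesa} = 181 − 8x_{Mesa} − x_{Pike} = 0 ⇒ x_{Mesa} = 22.625 − 0.125x_{Pike}.
At x_{Pike} = 17: x_{Mesa} = 22.625 − 0.125·17 = 20.5.

20.5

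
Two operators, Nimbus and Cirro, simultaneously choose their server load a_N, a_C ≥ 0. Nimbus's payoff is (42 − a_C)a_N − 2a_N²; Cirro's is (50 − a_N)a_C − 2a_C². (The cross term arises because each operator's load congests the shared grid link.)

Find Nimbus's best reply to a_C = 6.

9

Expanding Nimbus's payoff: 42a_N − a_Ca_N − 2a_N².
∂π/∂a_N = 42 − a_C − 4a_N = 0, so a_N = 10.5 − 0.25a_C.
At a_C = 6: a_N = 10.5 − 0.25·6 = 9.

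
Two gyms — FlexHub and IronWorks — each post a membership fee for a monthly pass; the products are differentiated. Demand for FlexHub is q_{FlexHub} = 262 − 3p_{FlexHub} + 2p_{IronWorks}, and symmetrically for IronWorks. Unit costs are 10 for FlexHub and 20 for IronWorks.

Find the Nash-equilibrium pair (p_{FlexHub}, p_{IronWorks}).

74.875, 78.625

FlexHub's profit: π = (p_{FlexHub} − 10)(262 − 3p_{FlexHub} + 2p_{IronWorks}).
∂π/∂p_{FlexHub} = 292 − 6p_{FlexHub} + 2p_{IronWorks} = 0 ⇒ p_{FlexHub} = 146/3 + (1/3)p_{IronWorks}.
Similarly p_{IronWorks} = 161/3 + (1/3)p_{FlexHub}.
Plugging p_{IronWorks} into FlexHub's best response: p_{FlexHub} = 146/3 + (1/3)(161/3 + (1/3)p_{FlexHub}) ⇒ (8/9)p_{FlexHub} = 599/9, so p_{FlexHub} = 74.875.
Then p_{IronWorks} = 161/3 + (1/3)·74.875 = 78.625.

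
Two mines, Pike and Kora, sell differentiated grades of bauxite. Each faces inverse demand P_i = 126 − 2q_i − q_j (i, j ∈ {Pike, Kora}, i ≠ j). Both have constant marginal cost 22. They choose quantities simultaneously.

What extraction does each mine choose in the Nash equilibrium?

Mine Pike's profit: π = q_{Pike}(126 − 2q_{Pike} − q_{Kora}) − 22q_{Pike}.
∂π/∂q_{Pike} = 104 − 4q_{Pike} − q_{Kora} = 0 ⇒ q_{Pike} = 26 − 0.25q_{Kora}.
By symmetry q_{Kora} = q_{Pike}; substituting into the reaction function, 1.25q_{Pike} = 26 and q_{Pike} = 20.8.

20.8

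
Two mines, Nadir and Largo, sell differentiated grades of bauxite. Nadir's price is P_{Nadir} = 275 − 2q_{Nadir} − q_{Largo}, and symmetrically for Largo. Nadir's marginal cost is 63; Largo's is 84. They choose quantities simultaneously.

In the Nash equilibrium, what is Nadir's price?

150.6

Mine Nadir's profit: π = q_{Nadir}(275 − 2q_{Nadir} − q_{Largo}) − 63q_{Nadir}.
∂π/∂q_{Nadir} = 212 − 4q_{Nadir} − q_{Largo} = 0 ⇒ q_{Nadir} = 53 − 0.25q_{Largo}.
Similarly q_{Largo} = 47.75 − 0.25q_{Nadir}.
Plugging q_{Largo} into Nadir's best response: q_{Nadir} = 53 − 0.25(47.75 − 0.25q_{Nadir}) ⇒ 0.9375q_{Nadir} = 41.0625, so q_{Nadir} = 43.8.
Then q_{Largo} = 47.75 − 0.25·43.8 = 36.8.
P_{Nadir} = 275 − 2·43.8 − 36.8 = 150.6.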